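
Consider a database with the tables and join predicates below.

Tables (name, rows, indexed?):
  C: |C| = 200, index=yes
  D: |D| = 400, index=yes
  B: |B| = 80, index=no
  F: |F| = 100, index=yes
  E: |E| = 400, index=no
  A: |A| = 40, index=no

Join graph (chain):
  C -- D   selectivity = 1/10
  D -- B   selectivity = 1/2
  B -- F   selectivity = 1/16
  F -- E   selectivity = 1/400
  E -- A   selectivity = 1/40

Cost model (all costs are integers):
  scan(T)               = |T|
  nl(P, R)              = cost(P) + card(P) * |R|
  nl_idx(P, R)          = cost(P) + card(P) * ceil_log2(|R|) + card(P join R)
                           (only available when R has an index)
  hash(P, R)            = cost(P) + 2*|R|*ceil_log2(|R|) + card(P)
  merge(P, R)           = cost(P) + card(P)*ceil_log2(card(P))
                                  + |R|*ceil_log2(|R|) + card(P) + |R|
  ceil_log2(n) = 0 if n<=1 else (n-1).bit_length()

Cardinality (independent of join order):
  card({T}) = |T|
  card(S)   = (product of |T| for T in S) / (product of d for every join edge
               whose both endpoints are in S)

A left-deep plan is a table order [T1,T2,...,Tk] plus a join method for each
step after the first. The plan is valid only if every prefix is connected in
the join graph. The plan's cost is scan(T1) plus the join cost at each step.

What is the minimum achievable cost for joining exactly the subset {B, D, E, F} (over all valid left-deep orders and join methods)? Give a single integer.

Selinger DP over subsets of {B,D,E,F}:
  {D}: scan cost=400, card=400
  {B}: scan cost=80, card=80
  {F}: scan cost=100, card=100
  {E}: scan cost=400, card=400
  {BD}: card=16000; try (B,hash)→1920, (D,merge)→4720, (B,merge)→5040, (D,hash)→7360, (D,nl_idx)→16800, (D,nl)→32080 …(+1); best=1920 via (B,hash)
  {BF}: card=500; try (F,nl_idx)→1140, (B,hash)→1320, (F,merge)→1520, (B,merge)→1540, (F,hash)→1560, (F,nl)→8080 …(+1); best=1140 via (F,nl_idx)
  {EF}: card=100; try (F,hash)→2200, (F,nl_idx)→3300, (E,merge)→4900, (F,merge)→5200, (E,hash)→7400, (E,nl)→40100 …(+1); best=2200 via (F,hash)
  {BDF}: card=100000; try (D,hash)→8840, (D,merge)→10140, (F,hash)→19320, (D,nl_idx)→105640, (D,nl)→201140, (F,nl_idx)→213920 …(+2); best=8840 via (D,hash)
  {BEF}: card=500; try (B,hash)→3420, (B,merge)→3640, (E,hash)→8840, (E,merge)→10140, (B,nl)→10200, (E,nl)→201140; best=3420 via (B,hash)
  {BDEF}: card=100000; try (D,hash)→11120, (D,merge)→12420, (D,nl_idx)→107920, (E,hash)→116040, (D,nl)→203420, (E,merge)→1812840 …(+1); best=11120 via (D,hash)

11120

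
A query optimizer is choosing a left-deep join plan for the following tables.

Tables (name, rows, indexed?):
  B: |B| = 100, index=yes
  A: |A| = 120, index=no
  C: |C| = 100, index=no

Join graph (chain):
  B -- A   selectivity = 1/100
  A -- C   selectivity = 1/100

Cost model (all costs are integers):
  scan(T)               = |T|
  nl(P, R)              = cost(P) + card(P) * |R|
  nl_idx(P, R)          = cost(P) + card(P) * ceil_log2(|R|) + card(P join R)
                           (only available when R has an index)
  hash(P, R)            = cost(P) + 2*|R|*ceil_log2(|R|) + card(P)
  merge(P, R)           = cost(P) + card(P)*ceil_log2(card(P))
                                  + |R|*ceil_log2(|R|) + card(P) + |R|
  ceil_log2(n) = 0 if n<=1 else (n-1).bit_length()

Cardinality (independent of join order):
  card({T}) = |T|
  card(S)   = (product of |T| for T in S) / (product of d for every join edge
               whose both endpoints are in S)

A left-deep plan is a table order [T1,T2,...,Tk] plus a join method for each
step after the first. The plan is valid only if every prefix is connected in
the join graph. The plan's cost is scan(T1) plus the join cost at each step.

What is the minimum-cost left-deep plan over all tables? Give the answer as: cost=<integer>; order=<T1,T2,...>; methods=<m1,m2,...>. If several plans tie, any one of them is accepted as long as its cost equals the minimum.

Selinger DP (subsets sized 1..n):
  {B}: scan cost=100, card=100
  {A}: scan cost=120, card=120
  {C}: scan cost=100, card=100
  {AB}: card=120; try (B,nl_idx)→1080, (B,hash)→1640, (A,merge)→1860, (B,merge)→1880, (A,hash)→1880, (A,nl)→12100 …(+1); best=1080 via (B,nl_idx)
  {AC}: card=120; try (C,hash)→1640, (A,merge)→1860, (C,merge)→1880, (A,hash)→1880, (A,nl)→12100, (C,nl)→12120; best=1640 via (C,hash)
  {ABC}: card=120; try (C,hash)→2600, (B,nl_idx)→2600, (C,merge)→2840, (B,hash)→3160, (B,merge)→3400, (C,nl)→13080 …(+1); best=2600 via (C,hash)

cost=2600; order=A,B,C; methods=nl_idx,hash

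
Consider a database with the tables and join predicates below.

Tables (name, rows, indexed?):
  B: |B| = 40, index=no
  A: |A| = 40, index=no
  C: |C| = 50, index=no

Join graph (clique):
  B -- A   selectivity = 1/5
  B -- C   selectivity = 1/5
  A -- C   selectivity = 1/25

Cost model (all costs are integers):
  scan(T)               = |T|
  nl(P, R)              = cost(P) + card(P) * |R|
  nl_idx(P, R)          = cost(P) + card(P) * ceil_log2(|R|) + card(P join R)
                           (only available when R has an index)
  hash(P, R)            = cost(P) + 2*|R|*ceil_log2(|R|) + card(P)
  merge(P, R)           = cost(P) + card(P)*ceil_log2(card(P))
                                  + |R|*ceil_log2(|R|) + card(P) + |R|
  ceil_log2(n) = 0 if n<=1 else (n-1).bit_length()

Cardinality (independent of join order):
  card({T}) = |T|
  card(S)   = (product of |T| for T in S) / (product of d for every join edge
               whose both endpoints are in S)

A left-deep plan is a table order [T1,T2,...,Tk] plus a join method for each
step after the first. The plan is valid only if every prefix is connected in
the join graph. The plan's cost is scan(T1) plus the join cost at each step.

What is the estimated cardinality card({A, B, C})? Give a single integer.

128

Tables in S: A(40), B(40), C(50)
Edges inside S: B-A(d=5), B-C(d=5), A-C(d=25)
numerator = 40 * 40 * 50 = 80000
denominator = 5 * 5 * 25 = 625
card(S) = 80000 / 625 = 128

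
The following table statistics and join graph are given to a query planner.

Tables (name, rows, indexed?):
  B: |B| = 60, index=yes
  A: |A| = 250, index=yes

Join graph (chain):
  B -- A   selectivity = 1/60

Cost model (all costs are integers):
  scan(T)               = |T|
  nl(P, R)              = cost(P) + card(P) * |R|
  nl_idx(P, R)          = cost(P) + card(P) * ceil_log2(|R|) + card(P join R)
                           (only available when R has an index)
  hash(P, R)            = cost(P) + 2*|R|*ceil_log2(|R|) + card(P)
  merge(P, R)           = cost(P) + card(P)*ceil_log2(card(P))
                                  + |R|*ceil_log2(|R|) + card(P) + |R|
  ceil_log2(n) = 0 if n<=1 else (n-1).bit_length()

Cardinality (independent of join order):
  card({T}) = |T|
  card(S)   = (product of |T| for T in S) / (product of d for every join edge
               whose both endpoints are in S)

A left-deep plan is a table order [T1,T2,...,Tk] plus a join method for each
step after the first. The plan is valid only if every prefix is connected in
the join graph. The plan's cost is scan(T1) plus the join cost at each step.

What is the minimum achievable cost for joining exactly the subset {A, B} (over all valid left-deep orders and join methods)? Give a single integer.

Selinger DP over subsets of {A,B}:
  {B}: scan cost=60, card=60
  {A}: scan cost=250, card=250
  {AB}: card=250; try (A,nl_idx)→790, (B,hash)→1220, (B,nl_idx)→2000, (A,merge)→2730, (B,merge)→2920, (A,hash)→4120 …(+2); best=790 via (A,nl_idx)

790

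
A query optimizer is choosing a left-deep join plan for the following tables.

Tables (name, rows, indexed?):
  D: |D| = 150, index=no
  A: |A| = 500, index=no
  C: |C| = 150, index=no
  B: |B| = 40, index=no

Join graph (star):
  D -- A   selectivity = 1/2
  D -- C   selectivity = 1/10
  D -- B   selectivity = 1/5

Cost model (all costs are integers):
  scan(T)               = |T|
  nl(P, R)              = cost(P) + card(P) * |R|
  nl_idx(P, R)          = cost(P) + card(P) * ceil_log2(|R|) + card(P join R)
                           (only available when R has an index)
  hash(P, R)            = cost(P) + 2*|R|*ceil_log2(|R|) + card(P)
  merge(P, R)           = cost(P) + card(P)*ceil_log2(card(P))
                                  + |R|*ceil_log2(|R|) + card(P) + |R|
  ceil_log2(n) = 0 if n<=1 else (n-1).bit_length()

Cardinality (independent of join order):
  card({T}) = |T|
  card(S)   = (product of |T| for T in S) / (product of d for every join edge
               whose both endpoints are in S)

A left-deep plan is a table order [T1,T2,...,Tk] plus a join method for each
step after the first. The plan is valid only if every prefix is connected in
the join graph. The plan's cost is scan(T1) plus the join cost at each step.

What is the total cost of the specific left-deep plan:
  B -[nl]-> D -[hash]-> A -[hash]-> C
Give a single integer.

step 1: scan B: cost=40, card=40
step 2: join D via nl
    card(P join D) = 40*150/(5) = 1200
    cost = 40 + 40*150 = 6040
step 3: join A via hash
    card(P join A) = 1200*500/(2) = 300000
    cost = 6040 + 2*500*9 + 1200 = 16240
step 4: join C via hash
    card(P join C) = 300000*150/(10) = 4500000
    cost = 16240 + 2*150*8 + 300000 = 318640

318640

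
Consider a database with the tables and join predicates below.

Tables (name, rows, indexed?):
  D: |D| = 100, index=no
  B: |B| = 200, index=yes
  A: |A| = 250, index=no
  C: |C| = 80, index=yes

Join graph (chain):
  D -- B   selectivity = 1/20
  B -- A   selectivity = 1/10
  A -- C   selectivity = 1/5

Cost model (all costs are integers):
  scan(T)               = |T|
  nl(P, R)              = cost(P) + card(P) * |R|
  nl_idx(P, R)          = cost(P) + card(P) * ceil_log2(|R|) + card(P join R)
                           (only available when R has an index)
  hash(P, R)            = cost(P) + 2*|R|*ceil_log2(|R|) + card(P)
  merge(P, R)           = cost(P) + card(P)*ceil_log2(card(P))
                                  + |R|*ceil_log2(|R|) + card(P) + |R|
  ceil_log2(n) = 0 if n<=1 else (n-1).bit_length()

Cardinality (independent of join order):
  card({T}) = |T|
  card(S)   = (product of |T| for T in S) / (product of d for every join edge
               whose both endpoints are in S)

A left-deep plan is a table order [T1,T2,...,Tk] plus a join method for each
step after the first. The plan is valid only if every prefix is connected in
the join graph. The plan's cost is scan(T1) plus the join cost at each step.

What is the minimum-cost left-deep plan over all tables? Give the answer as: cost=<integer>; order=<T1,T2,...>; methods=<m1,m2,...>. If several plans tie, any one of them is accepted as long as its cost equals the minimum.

cost=32920; order=B,D,A,C; methods=hash,hash,hash

Selinger DP (subsets sized 1..n):
  {D}: scan cost=100, card=100
  {B}: scan cost=200, card=200
  {A}: scan cost=250, card=250
  {C}: scan cost=80, card=80
  {BD}: card=1000; try (D,hash)→1800, (B,nl_idx)→1900, (B,merge)→2700, (D,merge)→2800, (B,hash)→3400, (B,nl)→20100 …(+1); best=1800 via (D,hash)
  {AB}: card=5000; try (B,hash)→3700, (A,merge)→4250, (B,merge)→4300, (A,hash)→4400, (B,nl_idx)→7250, (A,nl)→50200 …(+1); best=3700 via (B,hash)
  {AC}: card=4000; try (C,hash)→1620, (A,merge)→2970, (C,merge)→3140, (A,hash)→4160, (C,nl_idx)→6000, (A,nl)→20080 …(+1); best=1620 via (C,hash)
  {ABD}: card=25000; try (A,hash)→6800, (D,hash)→10100, (A,merge)→15050, (D,merge)→74500, (A,nl)→251800, (D,nl)→503700; best=6800 via (A,hash)
  {ABC}: card=80000; try (B,hash)→8820, (C,hash)→9820, (B,merge)→55420, (C,merge)→74340, (B,nl_idx)→113620, (C,nl_idx)→118700 …(+2); best=8820 via (B,hash)
  {ABCD}: card=400000; try (C,hash)→32920, (D,hash)→90220, (C,merge)→407440, (C,nl_idx)→581800, (D,merge)→1449620, (C,nl)→2006800 …(+1); best=32920 via (C,hash)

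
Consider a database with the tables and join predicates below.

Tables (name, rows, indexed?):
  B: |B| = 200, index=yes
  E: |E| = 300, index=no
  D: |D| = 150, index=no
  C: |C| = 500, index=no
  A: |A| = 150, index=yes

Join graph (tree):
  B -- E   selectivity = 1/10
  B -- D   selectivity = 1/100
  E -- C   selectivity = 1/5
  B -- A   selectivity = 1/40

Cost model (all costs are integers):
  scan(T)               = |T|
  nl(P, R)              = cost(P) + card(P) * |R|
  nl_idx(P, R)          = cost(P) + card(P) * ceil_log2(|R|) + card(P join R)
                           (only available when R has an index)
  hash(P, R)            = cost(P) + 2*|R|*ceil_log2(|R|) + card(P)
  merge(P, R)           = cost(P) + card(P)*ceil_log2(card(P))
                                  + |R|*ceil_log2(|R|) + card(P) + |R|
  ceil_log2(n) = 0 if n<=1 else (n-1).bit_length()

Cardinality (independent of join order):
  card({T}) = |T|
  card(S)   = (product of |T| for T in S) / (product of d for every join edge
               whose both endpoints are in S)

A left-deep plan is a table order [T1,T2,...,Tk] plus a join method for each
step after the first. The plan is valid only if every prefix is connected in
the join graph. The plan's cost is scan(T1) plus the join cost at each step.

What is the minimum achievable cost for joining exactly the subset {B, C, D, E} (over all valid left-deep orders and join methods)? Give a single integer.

25350

Selinger DP over subsets of {B,C,D,E}:
  {B}: scan cost=200, card=200
  {E}: scan cost=300, card=300
  {D}: scan cost=150, card=150
  {C}: scan cost=500, card=500
  {BE}: card=6000; try (B,hash)→3800, (E,merge)→5000, (B,merge)→5100, (E,hash)→5800, (B,nl_idx)→8700, (E,nl)→60200 …(+1); best=3800 via (B,hash)
  {BD}: card=300; try (B,nl_idx)→1650, (D,hash)→2800, (B,merge)→3300, (D,merge)→3350, (B,hash)→3500, (B,nl)→30150 …(+1); best=1650 via (B,nl_idx)
  {CE}: card=30000; try (E,hash)→6400, (C,merge)→8300, (E,merge)→8500, (C,hash)→9600, (C,nl)→150300, (E,nl)→150500; best=6400 via (E,hash)
  {BDE}: card=9000; try (E,hash)→7350, (E,merge)→7650, (D,hash)→12200, (D,merge)→89150, (E,nl)→91650, (D,nl)→903800; best=7350 via (E,hash)
  {BCE}: card=600000; try (C,hash)→18800, (B,hash)→39600, (C,merge)→92800, (B,merge)→488200, (B,nl_idx)→846400, (C,nl)→3003800 …(+1); best=18800 via (C,hash)
  {BCDE}: card=900000; try (C,hash)→25350, (C,merge)→147350, (D,hash)→621200, (C,nl)→4507350, (D,merge)→12620150, (D,nl)→90018800; best=25350 via (C,hash)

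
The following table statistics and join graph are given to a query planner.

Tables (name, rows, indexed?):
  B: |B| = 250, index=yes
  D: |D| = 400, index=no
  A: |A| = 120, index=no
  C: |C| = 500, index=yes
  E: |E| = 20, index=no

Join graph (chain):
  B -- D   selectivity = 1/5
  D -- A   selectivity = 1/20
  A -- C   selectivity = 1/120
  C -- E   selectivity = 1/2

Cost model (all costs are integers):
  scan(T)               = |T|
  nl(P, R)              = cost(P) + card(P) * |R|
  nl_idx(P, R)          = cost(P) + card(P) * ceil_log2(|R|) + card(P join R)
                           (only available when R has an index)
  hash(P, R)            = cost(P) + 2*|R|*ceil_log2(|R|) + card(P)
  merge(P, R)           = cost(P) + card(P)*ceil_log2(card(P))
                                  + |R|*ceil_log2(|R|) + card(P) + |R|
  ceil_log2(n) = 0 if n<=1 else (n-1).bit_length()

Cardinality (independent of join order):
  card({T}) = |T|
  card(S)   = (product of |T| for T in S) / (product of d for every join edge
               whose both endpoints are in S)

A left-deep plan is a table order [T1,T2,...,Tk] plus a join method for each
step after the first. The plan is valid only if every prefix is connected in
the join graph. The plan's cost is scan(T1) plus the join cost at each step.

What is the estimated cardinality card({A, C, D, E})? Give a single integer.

100000

Tables in S: A(120), C(500), D(400), E(20)
Edges inside S: D-A(d=20), A-C(d=120), C-E(d=2)
numerator = 120 * 500 * 400 * 20 = 480000000
denominator = 20 * 120 * 2 = 4800
card(S) = 480000000 / 4800 = 100000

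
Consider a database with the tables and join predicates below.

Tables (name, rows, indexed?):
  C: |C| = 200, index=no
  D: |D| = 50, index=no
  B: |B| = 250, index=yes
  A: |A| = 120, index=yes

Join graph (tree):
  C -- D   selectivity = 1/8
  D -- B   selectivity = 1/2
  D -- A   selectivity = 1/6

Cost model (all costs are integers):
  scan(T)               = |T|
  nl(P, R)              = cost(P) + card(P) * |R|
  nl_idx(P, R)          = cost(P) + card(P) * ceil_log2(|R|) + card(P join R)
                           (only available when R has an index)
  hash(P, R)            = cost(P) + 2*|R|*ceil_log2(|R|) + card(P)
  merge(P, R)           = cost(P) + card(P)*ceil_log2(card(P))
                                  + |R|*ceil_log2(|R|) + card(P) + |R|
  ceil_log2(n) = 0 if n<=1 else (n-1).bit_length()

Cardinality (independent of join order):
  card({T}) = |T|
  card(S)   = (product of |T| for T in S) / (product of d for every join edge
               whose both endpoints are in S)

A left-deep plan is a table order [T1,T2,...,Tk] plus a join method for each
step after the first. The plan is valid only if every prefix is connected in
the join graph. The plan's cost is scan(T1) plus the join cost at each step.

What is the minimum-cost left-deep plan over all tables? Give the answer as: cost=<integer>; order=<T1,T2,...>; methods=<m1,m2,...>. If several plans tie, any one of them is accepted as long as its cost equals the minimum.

cost=32930; order=C,D,A,B; methods=hash,hash,hash

Selinger DP (subsets sized 1..n):
  {C}: scan cost=200, card=200
  {D}: scan cost=50, card=50
  {B}: scan cost=250, card=250
  {A}: scan cost=120, card=120
  {CD}: card=1250; try (D,hash)→1000, (C,merge)→2200, (D,merge)→2350, (C,hash)→3300, (C,nl)→10050, (D,nl)→10200; best=1000 via (D,hash)
  {BD}: card=6250; try (D,hash)→1100, (B,merge)→2650, (D,merge)→2850, (B,hash)→4100, (B,nl_idx)→6700, (B,nl)→12550 …(+1); best=1100 via (D,hash)
  {AD}: card=1000; try (D,hash)→840, (A,merge)→1360, (A,nl_idx)→1400, (D,merge)→1430, (A,hash)→1780, (A,nl)→6050 …(+1); best=840 via (D,hash)
  {BCD}: card=156250; try (B,hash)→6250, (C,hash)→10550, (B,merge)→18250, (C,merge)→90400, (B,nl_idx)→167250, (B,nl)→313500 …(+1); best=6250 via (B,hash)
  {ACD}: card=25000; try (A,hash)→3930, (C,hash)→5040, (C,merge)→13640, (A,merge)→16960, (A,nl_idx)→34750, (A,nl)→151000 …(+1); best=3930 via (A,hash)
  {ABD}: card=125000; try (B,hash)→5840, (A,hash)→9030, (B,merge)→14090, (A,merge)→89560, (B,nl_idx)→133840, (A,nl_idx)→169850 …(+2); best=5840 via (B,hash)
  {ABCD}: card=3125000; try (B,hash)→32930, (C,hash)→134040, (A,hash)→164180, (B,merge)→406180, (C,merge)→2257640, (A,merge)→2975960 …(+5); best=32930 via (B,hash)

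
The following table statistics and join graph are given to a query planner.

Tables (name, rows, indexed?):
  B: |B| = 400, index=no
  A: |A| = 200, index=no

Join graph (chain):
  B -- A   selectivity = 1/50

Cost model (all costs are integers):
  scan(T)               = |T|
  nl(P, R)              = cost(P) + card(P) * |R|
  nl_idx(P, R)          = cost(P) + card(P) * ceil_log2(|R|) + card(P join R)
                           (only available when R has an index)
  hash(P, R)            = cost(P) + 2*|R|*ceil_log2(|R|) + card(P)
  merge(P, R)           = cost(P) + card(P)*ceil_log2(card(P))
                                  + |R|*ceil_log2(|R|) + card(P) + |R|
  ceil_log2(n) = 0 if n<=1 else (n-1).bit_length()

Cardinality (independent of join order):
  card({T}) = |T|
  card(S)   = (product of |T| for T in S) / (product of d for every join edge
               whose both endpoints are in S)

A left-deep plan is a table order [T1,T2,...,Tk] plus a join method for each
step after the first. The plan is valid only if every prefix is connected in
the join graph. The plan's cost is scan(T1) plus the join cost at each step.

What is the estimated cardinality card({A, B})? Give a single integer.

1600

Tables in S: A(200), B(400)
Edges inside S: B-A(d=50)
numerator = 200 * 400 = 80000
denominator = 50 = 50
card(S) = 80000 / 50 = 1600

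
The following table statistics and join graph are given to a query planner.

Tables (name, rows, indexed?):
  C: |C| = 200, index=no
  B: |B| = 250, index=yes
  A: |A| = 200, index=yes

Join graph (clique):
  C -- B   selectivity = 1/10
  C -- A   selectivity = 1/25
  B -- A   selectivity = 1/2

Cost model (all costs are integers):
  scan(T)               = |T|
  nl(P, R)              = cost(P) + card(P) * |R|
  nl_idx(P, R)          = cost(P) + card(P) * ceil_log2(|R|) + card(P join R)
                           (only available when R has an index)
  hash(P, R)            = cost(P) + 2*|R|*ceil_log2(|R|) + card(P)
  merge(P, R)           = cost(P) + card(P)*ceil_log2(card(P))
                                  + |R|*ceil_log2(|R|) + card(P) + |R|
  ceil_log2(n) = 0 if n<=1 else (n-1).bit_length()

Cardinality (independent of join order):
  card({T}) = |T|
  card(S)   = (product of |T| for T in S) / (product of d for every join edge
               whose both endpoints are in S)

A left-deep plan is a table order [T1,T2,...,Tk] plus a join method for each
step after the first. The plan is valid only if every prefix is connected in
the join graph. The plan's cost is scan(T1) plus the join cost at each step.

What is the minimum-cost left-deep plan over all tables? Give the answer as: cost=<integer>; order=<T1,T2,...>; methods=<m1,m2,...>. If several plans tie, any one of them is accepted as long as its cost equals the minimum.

Selinger DP (subsets sized 1..n):
  {C}: scan cost=200, card=200
  {B}: scan cost=250, card=250
  {A}: scan cost=200, card=200
  {BC}: card=5000; try (C,hash)→3700, (B,merge)→4250, (C,merge)→4300, (B,hash)→4400, (B,nl_idx)→6800, (B,nl)→50200 …(+1); best=3700 via (C,hash)
  {AC}: card=1600; try (A,nl_idx)→3400, (C,hash)→3600, (A,hash)→3600, (C,merge)→3800, (A,merge)→3800, (C,nl)→40200 …(+1); best=3400 via (A,nl_idx)
  {AB}: card=25000; try (A,hash)→3700, (B,merge)→4250, (A,merge)→4300, (B,hash)→4400, (B,nl_idx)→26800, (A,nl_idx)→27250 …(+2); best=3700 via (A,hash)
  {ABC}: card=20000; try (B,hash)→9000, (A,hash)→11900, (B,merge)→24850, (C,hash)→31900, (B,nl_idx)→36200, (A,nl_idx)→63700 …(+5); best=9000 via (B,hash)

cost=9000; order=C,A,B; methods=nl_idx,hash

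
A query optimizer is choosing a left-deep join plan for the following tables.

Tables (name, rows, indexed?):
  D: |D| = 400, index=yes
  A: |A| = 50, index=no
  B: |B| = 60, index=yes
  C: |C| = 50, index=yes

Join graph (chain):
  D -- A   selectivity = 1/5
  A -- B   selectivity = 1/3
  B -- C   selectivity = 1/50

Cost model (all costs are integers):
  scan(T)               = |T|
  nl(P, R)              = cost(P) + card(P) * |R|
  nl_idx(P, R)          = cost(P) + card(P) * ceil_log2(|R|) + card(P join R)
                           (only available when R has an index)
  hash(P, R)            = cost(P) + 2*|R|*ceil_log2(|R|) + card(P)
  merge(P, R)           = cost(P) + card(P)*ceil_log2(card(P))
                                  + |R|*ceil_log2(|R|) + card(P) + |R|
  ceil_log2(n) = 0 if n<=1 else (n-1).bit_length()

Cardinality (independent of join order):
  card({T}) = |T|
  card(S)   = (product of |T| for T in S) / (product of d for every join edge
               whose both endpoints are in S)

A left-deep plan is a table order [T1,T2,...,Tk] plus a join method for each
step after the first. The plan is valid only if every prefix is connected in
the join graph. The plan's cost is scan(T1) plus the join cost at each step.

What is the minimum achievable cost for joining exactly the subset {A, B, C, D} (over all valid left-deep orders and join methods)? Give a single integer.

9270

Selinger DP over subsets of {A,B,C,D}:
  {D}: scan cost=400, card=400
  {A}: scan cost=50, card=50
  {B}: scan cost=60, card=60
  {C}: scan cost=50, card=50
  {AD}: card=4000; try (A,hash)→1400, (D,merge)→4400, (D,nl_idx)→4500, (A,merge)→4750, (D,hash)→7300, (D,nl)→20050 …(+1); best=1400 via (A,hash)
  {AB}: card=1000; try (A,hash)→720, (B,hash)→820, (B,merge)→820, (A,merge)→830, (B,nl_idx)→1350, (B,nl)→3050 …(+1); best=720 via (A,hash)
  {BC}: card=60; try (B,nl_idx)→410, (C,nl_idx)→480, (C,hash)→720, (B,hash)→820, (B,merge)→820, (C,merge)→830 …(+2); best=410 via (B,nl_idx)
  {ABD}: card=80000; try (B,hash)→6120, (D,hash)→8920, (D,merge)→15720, (B,merge)→53820, (D,nl_idx)→89720, (B,nl_idx)→105400 …(+2); best=6120 via (B,hash)
  {ABC}: card=1000; try (A,hash)→1070, (A,merge)→1180, (C,hash)→2320, (A,nl)→3410, (C,nl_idx)→7720, (C,merge)→12070 …(+1); best=1070 via (A,hash)
  {ABCD}: card=80000; try (D,hash)→9270, (D,merge)→16070, (C,hash)→86720, (D,nl_idx)→90070, (D,nl)→401070, (C,nl_idx)→566120 …(+2); best=9270 via (D,hash)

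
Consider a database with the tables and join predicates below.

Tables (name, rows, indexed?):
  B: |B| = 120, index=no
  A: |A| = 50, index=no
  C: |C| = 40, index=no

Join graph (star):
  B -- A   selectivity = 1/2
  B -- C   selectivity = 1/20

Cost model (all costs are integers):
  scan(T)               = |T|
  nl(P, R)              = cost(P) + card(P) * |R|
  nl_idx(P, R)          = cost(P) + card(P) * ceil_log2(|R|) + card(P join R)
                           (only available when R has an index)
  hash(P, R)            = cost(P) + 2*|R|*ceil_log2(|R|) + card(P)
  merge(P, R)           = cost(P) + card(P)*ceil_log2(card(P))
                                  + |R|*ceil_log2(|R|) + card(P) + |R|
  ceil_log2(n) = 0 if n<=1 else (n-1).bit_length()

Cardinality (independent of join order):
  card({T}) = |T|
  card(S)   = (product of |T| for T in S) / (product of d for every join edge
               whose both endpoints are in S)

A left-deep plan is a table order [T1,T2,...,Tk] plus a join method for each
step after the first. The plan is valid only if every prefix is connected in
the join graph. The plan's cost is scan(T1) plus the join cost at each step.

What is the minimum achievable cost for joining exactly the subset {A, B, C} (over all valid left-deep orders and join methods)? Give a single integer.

1560

Selinger DP over subsets of {A,B,C}:
  {B}: scan cost=120, card=120
  {A}: scan cost=50, card=50
  {C}: scan cost=40, card=40
  {AB}: card=3000; try (A,hash)→840, (B,merge)→1360, (A,merge)→1430, (B,hash)→1780, (B,nl)→6050, (A,nl)→6120; best=840 via (A,hash)
  {BC}: card=240; try (C,hash)→720, (B,merge)→1280, (C,merge)→1360, (B,hash)→1760, (B,nl)→4840, (C,nl)→4920; best=720 via (C,hash)
  {ABC}: card=6000; try (A,hash)→1560, (A,merge)→3230, (C,hash)→4320, (A,nl)→12720, (C,merge)→40120, (C,nl)→120840; best=1560 via (A,hash)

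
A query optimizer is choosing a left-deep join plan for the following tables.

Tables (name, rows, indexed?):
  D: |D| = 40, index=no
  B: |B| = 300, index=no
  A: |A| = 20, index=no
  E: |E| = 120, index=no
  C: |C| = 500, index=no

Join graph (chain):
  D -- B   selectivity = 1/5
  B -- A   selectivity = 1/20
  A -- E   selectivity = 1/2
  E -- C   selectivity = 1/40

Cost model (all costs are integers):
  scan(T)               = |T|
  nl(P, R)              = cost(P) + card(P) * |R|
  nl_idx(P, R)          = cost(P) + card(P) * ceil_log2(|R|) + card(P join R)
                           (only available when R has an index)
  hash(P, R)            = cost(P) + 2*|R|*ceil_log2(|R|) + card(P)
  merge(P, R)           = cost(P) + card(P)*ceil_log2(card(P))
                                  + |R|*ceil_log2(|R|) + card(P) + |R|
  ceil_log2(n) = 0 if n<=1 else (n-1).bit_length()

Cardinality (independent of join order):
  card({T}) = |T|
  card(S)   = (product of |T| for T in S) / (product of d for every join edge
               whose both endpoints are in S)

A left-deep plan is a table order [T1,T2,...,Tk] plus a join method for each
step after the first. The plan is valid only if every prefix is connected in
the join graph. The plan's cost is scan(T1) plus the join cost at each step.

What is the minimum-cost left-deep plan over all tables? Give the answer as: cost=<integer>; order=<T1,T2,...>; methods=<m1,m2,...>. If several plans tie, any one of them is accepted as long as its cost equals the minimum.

cost=158660; order=B,A,D,E,C; methods=hash,hash,hash,hash

Selinger DP (subsets sized 1..n):
  {D}: scan cost=40, card=40
  {B}: scan cost=300, card=300
  {A}: scan cost=20, card=20
  {E}: scan cost=120, card=120
  {C}: scan cost=500, card=500
  {BD}: card=2400; try (D,hash)→1080, (B,merge)→3320, (D,merge)→3580, (B,hash)→5480, (B,nl)→12040, (D,nl)→12300; best=1080 via (D,hash)
  {AB}: card=300; try (A,hash)→800, (B,merge)→3140, (A,merge)→3420, (B,hash)→5440, (B,nl)→6020, (A,nl)→6300; best=800 via (A,hash)
  {AE}: card=1200; try (A,hash)→440, (E,merge)→1100, (A,merge)→1200, (E,hash)→1720, (E,nl)→2420, (A,nl)→2520; best=440 via (A,hash)
  {CE}: card=1500; try (E,hash)→2680, (C,merge)→6080, (E,merge)→6460, (C,hash)→9240, (C,nl)→60120, (E,nl)→60500; best=2680 via (E,hash)
  {ABD}: card=2400; try (D,hash)→1580, (A,hash)→3680, (D,merge)→4080, (D,nl)→12800, (A,merge)→32400, (A,nl)→49080; best=1580 via (D,hash)
  {ABE}: card=18000; try (E,hash)→2780, (E,merge)→4760, (B,hash)→7040, (B,merge)→17840, (E,nl)→36800, (B,nl)→360440; best=2780 via (E,hash)
  {ACE}: card=15000; try (A,hash)→4380, (C,hash)→10640, (C,merge)→19840, (A,merge)→20800, (A,nl)→32680, (C,nl)→600440; best=4380 via (A,hash)
  {ABDE}: card=144000; try (E,hash)→5660, (D,hash)→21260, (E,merge)→33740, (E,nl)→289580, (D,merge)→291060, (D,nl)→722780; best=5660 via (E,hash)
  {ABCE}: card=225000; try (B,hash)→24780, (C,hash)→29780, (B,merge)→232380, (C,merge)→295780, (B,nl)→4504380, (C,nl)→9002780; best=24780 via (B,hash)
  {ABCDE}: card=1800000; try (C,hash)→158660, (D,hash)→250260, (C,merge)→2746660, (D,merge)→4300060, (D,nl)→9024780, (C,nl)→72005660; best=158660 via (C,hash)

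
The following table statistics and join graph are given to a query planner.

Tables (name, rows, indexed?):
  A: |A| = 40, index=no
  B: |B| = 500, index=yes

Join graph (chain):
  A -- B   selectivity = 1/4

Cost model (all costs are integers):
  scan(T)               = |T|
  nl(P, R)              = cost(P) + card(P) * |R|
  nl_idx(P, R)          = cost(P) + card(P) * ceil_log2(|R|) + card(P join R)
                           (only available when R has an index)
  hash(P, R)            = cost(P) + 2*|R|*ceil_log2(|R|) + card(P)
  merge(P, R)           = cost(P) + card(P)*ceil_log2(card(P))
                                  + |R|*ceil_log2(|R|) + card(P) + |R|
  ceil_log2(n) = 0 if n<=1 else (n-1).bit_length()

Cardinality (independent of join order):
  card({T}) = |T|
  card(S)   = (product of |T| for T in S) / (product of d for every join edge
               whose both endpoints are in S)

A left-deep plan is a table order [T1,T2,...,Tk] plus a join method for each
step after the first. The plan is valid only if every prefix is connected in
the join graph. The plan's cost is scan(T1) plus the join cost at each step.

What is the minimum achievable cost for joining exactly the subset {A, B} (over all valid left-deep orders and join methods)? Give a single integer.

1480

Selinger DP over subsets of {A,B}:
  {A}: scan cost=40, card=40
  {B}: scan cost=500, card=500
  {AB}: card=5000; try (A,hash)→1480, (B,merge)→5320, (B,nl_idx)→5400, (A,merge)→5780, (B,hash)→9080, (B,nl)→20040 …(+1); best=1480 via (A,hash)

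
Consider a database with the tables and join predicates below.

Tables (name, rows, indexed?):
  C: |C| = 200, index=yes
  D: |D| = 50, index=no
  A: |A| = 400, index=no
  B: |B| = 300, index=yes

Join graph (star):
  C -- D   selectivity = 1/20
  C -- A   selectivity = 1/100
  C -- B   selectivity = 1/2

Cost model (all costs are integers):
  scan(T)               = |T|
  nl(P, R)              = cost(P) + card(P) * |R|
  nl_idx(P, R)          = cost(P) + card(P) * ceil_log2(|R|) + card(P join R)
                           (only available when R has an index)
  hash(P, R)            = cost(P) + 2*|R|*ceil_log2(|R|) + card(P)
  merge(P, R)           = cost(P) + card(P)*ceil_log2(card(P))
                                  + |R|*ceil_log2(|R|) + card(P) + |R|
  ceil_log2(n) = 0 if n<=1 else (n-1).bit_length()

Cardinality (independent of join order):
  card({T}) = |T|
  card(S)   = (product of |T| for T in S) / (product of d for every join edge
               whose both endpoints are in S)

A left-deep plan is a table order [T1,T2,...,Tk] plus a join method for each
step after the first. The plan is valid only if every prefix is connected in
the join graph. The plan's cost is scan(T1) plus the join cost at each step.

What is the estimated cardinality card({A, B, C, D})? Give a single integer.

300000

Tables in S: A(400), B(300), C(200), D(50)
Edges inside S: C-D(d=20), C-A(d=100), C-B(d=2)
numerator = 400 * 300 * 200 * 50 = 1200000000
denominator = 20 * 100 * 2 = 4000
card(S) = 1200000000 / 4000 = 300000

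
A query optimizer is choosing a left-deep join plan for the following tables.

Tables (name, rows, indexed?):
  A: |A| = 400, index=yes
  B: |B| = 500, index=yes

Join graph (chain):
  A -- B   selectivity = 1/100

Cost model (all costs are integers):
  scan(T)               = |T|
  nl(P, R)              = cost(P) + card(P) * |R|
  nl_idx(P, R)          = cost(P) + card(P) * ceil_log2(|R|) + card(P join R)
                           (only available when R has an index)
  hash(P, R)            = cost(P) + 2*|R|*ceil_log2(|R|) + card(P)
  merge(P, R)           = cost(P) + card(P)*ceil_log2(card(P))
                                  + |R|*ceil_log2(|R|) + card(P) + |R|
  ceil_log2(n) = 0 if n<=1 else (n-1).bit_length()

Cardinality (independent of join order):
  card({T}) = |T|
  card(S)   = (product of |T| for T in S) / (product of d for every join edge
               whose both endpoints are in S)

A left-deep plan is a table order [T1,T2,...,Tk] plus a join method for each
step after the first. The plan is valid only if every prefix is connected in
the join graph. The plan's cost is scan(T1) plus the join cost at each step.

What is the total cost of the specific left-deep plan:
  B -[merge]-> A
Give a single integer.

step 1: scan B: cost=500, card=500
step 2: join A via merge
    card(P join A) = 500*400/(100) = 2000
    cost = 500 + 500*9 + 400*9 + 500 + 400 = 9500

9500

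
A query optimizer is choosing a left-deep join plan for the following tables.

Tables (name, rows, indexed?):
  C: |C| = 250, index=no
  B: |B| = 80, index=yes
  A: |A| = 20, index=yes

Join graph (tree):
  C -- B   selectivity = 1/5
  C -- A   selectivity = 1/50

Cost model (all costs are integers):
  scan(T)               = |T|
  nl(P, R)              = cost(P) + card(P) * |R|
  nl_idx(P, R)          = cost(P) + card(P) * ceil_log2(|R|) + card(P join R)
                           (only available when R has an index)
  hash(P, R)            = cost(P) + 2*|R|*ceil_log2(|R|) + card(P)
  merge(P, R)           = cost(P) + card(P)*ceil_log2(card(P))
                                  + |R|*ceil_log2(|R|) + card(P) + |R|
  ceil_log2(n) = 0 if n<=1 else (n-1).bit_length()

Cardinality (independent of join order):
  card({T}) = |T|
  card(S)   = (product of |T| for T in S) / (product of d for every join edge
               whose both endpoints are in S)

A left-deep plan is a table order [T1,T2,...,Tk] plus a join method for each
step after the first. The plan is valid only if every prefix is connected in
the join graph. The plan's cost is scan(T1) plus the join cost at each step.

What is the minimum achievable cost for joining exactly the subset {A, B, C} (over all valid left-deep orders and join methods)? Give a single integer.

Selinger DP over subsets of {A,B,C}:
  {C}: scan cost=250, card=250
  {B}: scan cost=80, card=80
  {A}: scan cost=20, card=20
  {BC}: card=4000; try (B,hash)→1620, (C,merge)→2970, (B,merge)→3140, (C,hash)→4160, (B,nl_idx)→6000, (C,nl)→20080 …(+1); best=1620 via (B,hash)
  {AC}: card=100; try (A,hash)→700, (A,nl_idx)→1600, (C,merge)→2390, (A,merge)→2620, (C,hash)→4040, (C,nl)→5020 …(+1); best=700 via (A,hash)
  {ABC}: card=1600; try (B,hash)→1920, (B,merge)→2140, (B,nl_idx)→3000, (A,hash)→5820, (B,nl)→8700, (A,nl_idx)→23220 …(+2); best=1920 via (B,hash)

1920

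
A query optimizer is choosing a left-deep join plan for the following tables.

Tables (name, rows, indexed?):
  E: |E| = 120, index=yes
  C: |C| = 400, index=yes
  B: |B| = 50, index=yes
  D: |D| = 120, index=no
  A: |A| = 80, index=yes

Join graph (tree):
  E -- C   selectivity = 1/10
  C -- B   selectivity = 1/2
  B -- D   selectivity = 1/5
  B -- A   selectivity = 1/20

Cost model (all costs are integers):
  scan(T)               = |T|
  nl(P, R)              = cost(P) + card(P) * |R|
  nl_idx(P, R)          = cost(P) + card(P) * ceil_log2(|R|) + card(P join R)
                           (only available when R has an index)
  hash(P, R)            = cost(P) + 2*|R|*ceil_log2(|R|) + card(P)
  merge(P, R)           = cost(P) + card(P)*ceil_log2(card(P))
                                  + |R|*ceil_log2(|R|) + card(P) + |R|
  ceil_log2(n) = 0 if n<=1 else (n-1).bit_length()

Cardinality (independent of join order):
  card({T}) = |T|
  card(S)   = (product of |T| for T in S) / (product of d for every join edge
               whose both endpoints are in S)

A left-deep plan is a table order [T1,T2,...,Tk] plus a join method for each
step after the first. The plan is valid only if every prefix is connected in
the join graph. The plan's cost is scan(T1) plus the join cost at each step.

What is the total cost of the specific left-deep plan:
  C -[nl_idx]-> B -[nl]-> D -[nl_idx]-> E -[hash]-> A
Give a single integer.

step 1: scan C: cost=400, card=400
step 2: join B via nl_idx
    card(P join B) = 400*50/(2) = 10000
    cost = 400 + 400*6 + 10000 = 12800
step 3: join D via nl
    card(P join D) = 10000*120/(5) = 240000
    cost = 12800 + 10000*120 = 1212800
step 4: join E via nl_idx
    card(P join E) = 240000*120/(10) = 2880000
    cost = 1212800 + 240000*7 + 2880000 = 5772800
step 5: join A via hash
    card(P join A) = 2880000*80/(20) = 11520000
    cost = 5772800 + 2*80*7 + 2880000 = 8653920

8653920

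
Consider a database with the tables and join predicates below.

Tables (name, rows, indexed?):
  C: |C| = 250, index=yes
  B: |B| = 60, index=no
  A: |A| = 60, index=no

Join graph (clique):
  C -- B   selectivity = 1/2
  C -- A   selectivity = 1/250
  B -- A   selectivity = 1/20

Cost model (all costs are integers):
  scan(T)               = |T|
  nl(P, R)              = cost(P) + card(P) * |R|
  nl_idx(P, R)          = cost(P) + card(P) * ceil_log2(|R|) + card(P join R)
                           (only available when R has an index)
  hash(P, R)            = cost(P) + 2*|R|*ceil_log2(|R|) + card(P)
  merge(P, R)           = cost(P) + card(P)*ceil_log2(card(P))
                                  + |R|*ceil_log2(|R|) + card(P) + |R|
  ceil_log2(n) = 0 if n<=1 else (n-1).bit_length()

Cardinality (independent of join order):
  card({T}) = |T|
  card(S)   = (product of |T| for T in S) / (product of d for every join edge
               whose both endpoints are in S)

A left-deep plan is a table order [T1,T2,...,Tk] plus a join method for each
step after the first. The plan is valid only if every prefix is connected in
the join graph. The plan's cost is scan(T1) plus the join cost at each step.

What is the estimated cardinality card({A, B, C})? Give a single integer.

90

Tables in S: A(60), B(60), C(250)
Edges inside S: C-B(d=2), C-A(d=250), B-A(d=20)
numerator = 60 * 60 * 250 = 900000
denominator = 2 * 250 * 20 = 10000
card(S) = 900000 / 10000 = 90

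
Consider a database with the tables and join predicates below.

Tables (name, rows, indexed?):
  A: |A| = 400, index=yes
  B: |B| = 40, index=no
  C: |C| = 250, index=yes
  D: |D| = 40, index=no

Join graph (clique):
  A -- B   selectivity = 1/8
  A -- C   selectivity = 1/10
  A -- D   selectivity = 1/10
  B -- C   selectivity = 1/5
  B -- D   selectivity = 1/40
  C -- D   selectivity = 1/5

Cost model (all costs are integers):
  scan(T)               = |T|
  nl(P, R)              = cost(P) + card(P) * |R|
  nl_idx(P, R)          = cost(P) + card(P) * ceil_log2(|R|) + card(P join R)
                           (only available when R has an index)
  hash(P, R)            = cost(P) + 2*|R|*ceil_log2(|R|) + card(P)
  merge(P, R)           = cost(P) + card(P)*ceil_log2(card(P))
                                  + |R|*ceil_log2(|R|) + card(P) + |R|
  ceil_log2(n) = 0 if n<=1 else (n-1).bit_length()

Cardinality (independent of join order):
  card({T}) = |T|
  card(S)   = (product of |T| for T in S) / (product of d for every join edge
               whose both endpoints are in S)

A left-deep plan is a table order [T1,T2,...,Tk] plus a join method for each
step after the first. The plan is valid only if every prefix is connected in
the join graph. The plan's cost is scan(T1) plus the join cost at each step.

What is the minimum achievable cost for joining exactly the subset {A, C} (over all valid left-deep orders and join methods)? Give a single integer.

Selinger DP over subsets of {A,C}:
  {A}: scan cost=400, card=400
  {C}: scan cost=250, card=250
  {AC}: card=10000; try (C,hash)→4800, (A,merge)→6500, (C,merge)→6650, (A,hash)→7700, (A,nl_idx)→12500, (C,nl_idx)→13600 …(+2); best=4800 via (C,hash)

4800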